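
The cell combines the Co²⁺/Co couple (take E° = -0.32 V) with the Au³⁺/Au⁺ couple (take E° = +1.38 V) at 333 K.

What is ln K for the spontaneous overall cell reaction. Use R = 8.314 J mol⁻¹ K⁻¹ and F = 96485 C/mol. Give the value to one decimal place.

Cathode: Au³⁺/Au⁺; anode: Co²⁺/Co. E°cell = (+1.38) − (-0.32) = +1.70 V, with n = 2.
ΔG° = −nFE° = −RT ln K, so ln K = nFE°/(RT) = (2)(96485)(+1.70) / ((8.314)(333)) = 118.491.

118.5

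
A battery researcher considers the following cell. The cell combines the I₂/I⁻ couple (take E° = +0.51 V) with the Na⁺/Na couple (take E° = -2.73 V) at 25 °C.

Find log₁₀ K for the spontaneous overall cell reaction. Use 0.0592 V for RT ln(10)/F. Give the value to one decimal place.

109.5

Cathode: I₂/I⁻; anode: Na⁺/Na. E°cell = +3.24 V, n = 2.
log K = nE°cell / 0.0592 = (2)(+3.24) / 0.0592 = 109.5.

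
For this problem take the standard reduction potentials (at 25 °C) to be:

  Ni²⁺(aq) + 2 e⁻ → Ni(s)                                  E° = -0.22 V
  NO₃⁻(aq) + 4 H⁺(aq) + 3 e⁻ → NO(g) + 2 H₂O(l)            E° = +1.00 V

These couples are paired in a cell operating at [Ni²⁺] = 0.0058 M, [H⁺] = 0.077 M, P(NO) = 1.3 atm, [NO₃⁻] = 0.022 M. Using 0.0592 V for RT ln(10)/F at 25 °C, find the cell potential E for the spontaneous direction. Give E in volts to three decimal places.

NO₃⁻/NO is the cathode (higher E°), Ni²⁺/Ni the anode: E°cell = +1.00 − (-0.22) = +1.22 V, n = 6.
Overall: 2 NO₃⁻(aq) + 8 H⁺(aq) + 3 Ni(s) → 2 NO(g) + 4 H₂O(l) + 3 Ni²⁺(aq)
Q = P(NO)^2·[Ni²⁺]^3 / ([NO₃⁻]^2·[H⁺]^8); log Q = 5.741.
E = E° − (0.0592/n) log Q = +1.22 − (0.0592/6)(5.741) = +1.163 V.

+1.163 V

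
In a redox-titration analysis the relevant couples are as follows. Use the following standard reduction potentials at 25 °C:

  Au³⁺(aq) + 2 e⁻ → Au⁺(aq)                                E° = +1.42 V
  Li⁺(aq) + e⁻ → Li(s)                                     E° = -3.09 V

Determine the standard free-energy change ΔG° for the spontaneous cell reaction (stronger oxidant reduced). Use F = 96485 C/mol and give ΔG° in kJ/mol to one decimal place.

Au³⁺/Au⁺ (E° = +1.42 V) is the cathode; Li⁺/Li (E° = -3.09 V) is the anode, so E°cell = +4.51 V.
Balancing electrons gives n = 2 (lcm of 2 and 1).
ΔG° = −nFE° = −(2)(96485)(+4.51) = -870,295 J = -870.3 kJ/mol.

-870.3 kJ/mol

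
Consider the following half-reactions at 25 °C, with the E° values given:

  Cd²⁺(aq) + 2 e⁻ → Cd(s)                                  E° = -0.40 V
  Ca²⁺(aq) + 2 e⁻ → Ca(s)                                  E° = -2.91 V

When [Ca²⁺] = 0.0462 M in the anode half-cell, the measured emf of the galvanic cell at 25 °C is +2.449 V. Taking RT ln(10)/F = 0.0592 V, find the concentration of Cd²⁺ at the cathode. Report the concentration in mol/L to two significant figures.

0.00040 M

Cd²⁺/Cd is the cathode, Ca²⁺/Ca the anode: E°cell = +2.51 V, n = 2.
Overall reaction: Cd²⁺(aq) + Ca(s) → Cd(s) + Ca²⁺(aq); Q = [Ca²⁺]^1/[Cd²⁺]^1.
From E = E° − (0.0592/n) log Q: log Q = (E° − E)·n/0.0592 = (+2.51 − (+2.449))·2/0.0592 = 2.0608.
So 1·log[Cd²⁺] = 1·log(0.0462) − log Q = -1.3354 − (2.0608) = -3.3962; [Cd²⁺] = 10^(-3.3962) ≈ 0.00040 M.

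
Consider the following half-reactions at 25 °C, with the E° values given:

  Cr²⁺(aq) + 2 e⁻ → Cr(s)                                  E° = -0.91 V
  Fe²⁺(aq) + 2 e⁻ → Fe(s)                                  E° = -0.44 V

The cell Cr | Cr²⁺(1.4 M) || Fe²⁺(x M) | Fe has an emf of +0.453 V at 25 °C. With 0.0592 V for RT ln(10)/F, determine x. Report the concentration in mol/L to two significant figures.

0.37 M

Fe²⁺/Fe is the cathode, Cr²⁺/Cr the anode: E°cell = +0.47 V, n = 2.
Overall reaction: Fe²⁺(aq) + Cr(s) → Fe(s) + Cr²⁺(aq); Q = [Cr²⁺]^1/[Fe²⁺]^1.
From E = E° − (0.0592/n) log Q: log Q = (E° − E)·n/0.0592 = (+0.47 − (+0.453))·2/0.0592 = 0.5743.
So 1·log[Fe²⁺] = 1·log(1.4) − log Q = 0.1461 − (0.5743) = -0.4282; [Fe²⁺] = 10^(-0.4282) ≈ 0.37 M.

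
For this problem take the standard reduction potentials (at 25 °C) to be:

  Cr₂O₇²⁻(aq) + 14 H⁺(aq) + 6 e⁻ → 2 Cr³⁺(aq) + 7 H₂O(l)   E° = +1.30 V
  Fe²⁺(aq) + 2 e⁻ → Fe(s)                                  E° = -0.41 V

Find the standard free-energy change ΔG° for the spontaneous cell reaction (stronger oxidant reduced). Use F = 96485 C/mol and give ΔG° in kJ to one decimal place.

-989.9 kJ

Cr₂O₇²⁻/Cr³⁺ (E° = +1.30 V) is the cathode; Fe²⁺/Fe (E° = -0.41 V) is the anode, so E°cell = +1.71 V.
Balancing electrons gives n = 6 (lcm of 6 and 2).
ΔG° = −nFE° = −(6)(96485)(+1.71) = -989,936 J = -989.9 kJ.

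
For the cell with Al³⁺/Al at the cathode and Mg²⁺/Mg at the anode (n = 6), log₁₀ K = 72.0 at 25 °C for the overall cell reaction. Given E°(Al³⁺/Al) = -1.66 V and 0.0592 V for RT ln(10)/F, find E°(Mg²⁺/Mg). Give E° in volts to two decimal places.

E°cell = (0.0592/n)·log K = (0.0592/6)(72.0) = +0.710 V.
Since Al³⁺/Al is the cathode and Mg²⁺/Mg the anode, E°cell = E°(Al³⁺/Al) − E°(Mg²⁺/Mg).
So E°(Mg²⁺/Mg) = E°(Al³⁺/Al) − E°cell = (-1.66) − (+0.710) = -2.37 V.

-2.37 V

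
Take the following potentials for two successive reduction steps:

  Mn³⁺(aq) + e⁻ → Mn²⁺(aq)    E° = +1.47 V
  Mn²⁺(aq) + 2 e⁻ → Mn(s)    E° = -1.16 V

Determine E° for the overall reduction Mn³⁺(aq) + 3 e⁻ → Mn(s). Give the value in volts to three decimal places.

-0.283 V

Since ΔG° = −nFE° is additive over sequential reductions, n₃E°₃ = n₁E°₁ + n₂E°₂.
E°₃ = (1×+1.47 + 2×-1.16) / 3 = (-0.850) / 3 = -0.283 V.
Simply averaging or adding the two E° values would be wrong; the electron-weighted sum is required.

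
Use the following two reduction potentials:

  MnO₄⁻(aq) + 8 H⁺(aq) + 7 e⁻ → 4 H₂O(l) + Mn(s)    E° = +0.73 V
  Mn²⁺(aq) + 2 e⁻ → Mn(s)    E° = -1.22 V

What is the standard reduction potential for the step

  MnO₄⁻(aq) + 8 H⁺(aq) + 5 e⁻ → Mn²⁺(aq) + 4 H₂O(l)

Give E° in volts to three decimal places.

+1.510 V

Sequential free energies add, so n₃E°₃ = n₁E°₁ + n₂E°₂.
With n₃ = 7, and the known step contributing 2×(-1.22) V, the unknown satisfies 5·E° = 7×(+0.73) − 2×(-1.22) = +7.550.
E° = +7.550 / 5 = +1.510 V.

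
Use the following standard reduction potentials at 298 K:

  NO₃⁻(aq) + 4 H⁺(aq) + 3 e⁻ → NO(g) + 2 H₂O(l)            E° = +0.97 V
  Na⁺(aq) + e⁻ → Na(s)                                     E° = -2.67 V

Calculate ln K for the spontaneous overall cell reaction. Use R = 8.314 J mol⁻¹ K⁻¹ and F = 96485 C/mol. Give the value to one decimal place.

Cathode: NO₃⁻/NO; anode: Na⁺/Na. E°cell = (+0.97) − (-2.67) = +3.64 V, with n = 3.
ΔG° = −nFE° = −RT ln K, so ln K = nFE°/(RT) = (3)(96485)(+3.64) / ((8.314)(298)) = 425.262.

425.3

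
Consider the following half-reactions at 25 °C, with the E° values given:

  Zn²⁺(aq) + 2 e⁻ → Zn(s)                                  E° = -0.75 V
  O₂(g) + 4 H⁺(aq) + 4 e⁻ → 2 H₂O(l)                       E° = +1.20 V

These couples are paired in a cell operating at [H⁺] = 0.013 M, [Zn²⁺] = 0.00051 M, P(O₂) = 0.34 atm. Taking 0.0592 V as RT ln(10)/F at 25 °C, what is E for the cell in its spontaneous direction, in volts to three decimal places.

O₂/H₂O is the cathode (higher E°), Zn²⁺/Zn the anode: E°cell = +1.20 − (-0.75) = +1.95 V, n = 4.
Overall: O₂(g) + 4 H⁺(aq) + 2 Zn(s) → 2 H₂O(l) + 2 Zn²⁺(aq)
Q = [Zn²⁺]^2 / (P(O₂)·[H⁺]^4); log Q = 1.428.
E = E° − (0.0592/n) log Q = +1.95 − (0.0592/4)(1.428) = +1.929 V.

+1.929 V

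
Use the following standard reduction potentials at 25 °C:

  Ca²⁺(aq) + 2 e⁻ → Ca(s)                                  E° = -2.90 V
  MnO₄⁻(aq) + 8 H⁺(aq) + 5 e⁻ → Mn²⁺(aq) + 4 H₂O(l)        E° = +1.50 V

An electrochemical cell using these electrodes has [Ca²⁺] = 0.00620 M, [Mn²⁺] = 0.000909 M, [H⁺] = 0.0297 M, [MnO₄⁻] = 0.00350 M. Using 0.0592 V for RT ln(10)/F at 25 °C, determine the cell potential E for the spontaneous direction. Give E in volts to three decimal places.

MnO₄⁻/Mn²⁺ is the cathode (higher E°), Ca²⁺/Ca the anode: E°cell = +1.50 − (-2.90) = +4.40 V, n = 10.
Overall: 2 MnO₄⁻(aq) + 16 H⁺(aq) + 5 Ca(s) → 2 Mn²⁺(aq) + 8 H₂O(l) + 5 Ca²⁺(aq)
Q = [Mn²⁺]^2·[Ca²⁺]^5 / ([MnO₄⁻]^2·[H⁺]^16); log Q = 12.227.
E = E° − (0.0592/n) log Q = +4.40 − (0.0592/10)(12.227) = +4.328 V.

+4.328 V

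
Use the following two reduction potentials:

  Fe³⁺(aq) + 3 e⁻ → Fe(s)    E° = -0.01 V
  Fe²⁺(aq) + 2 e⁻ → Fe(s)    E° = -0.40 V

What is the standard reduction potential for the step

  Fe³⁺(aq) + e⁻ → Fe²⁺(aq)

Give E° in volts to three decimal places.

Sequential free energies add, so n₃E°₃ = n₁E°₁ + n₂E°₂.
With n₃ = 3, and the known step contributing 2×(-0.40) V, the unknown satisfies 1·E° = 3×(-0.01) − 2×(-0.40) = +0.770.
E° = +0.770 / 1 = +0.770 V.

+0.770 V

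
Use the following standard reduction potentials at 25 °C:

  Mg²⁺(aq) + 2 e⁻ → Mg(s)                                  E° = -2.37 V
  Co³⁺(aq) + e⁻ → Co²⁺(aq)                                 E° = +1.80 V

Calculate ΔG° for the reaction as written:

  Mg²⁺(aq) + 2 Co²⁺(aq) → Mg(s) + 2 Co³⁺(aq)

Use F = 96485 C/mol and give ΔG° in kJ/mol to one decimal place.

As written, Mg²⁺/Mg is reduced (cathode) and Co³⁺/Co²⁺ is oxidised (anode), so E°cell = (-2.37) − (+1.80) = -4.17 V.
Balancing electrons gives n = 2.
ΔG° = −nFE° = −(2)(96485)(-4.17) = 804,685 J = +804.7 kJ/mol.

+804.7 kJ/mol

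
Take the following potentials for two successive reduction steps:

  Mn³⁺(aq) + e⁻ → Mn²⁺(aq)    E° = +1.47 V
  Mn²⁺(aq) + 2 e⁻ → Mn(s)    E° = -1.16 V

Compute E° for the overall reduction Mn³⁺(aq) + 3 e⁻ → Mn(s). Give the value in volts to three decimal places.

Standard free energies of sequential steps add: ΔG°₃ = ΔG°₁ + ΔG°₂, so n₃E°₃ = n₁E°₁ + n₂E°₂.
E°₃ = (1×+1.47 + 2×-1.16) / 3 = (-0.850) / 3 = -0.283 V.
Simply averaging or adding the two E° values would be wrong; the electron-weighted sum is required.

-0.283 V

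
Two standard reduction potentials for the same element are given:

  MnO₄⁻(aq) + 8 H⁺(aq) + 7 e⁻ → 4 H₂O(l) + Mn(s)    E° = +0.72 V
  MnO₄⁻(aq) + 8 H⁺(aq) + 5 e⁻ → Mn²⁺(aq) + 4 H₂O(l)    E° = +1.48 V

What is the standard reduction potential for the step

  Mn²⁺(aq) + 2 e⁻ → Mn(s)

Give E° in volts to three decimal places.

-1.180 V

Sequential free energies add, so n₃E°₃ = n₁E°₁ + n₂E°₂.
With n₃ = 7, and the known step contributing 5×(+1.48) V, the unknown satisfies 2·E° = 7×(+0.72) − 5×(+1.48) = -2.360.
E° = -2.360 / 2 = -1.180 V.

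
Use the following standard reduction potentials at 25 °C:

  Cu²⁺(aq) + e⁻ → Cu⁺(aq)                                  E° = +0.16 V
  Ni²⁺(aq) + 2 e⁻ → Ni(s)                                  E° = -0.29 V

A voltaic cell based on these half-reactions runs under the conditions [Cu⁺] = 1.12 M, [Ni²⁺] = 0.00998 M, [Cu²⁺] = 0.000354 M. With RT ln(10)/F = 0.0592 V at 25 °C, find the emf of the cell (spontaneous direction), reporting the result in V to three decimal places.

Cu²⁺/Cu⁺ is the cathode (higher E°), Ni²⁺/Ni the anode: E°cell = +0.16 − (-0.29) = +0.45 V, n = 2.
Overall: 2 Cu²⁺(aq) + Ni(s) → 2 Cu⁺(aq) + Ni²⁺(aq)
Q = [Cu⁺]^2·[Ni²⁺] / ([Cu²⁺]^2); log Q = 5.000.
E = E° − (0.0592/n) log Q = +0.45 − (0.0592/2)(5.000) = +0.302 V.

+0.302 V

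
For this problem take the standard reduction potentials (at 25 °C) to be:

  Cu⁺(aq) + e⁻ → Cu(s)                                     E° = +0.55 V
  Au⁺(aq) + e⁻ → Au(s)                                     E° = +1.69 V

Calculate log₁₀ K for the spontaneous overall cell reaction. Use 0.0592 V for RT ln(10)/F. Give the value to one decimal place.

19.3

Cathode: Au⁺/Au; anode: Cu⁺/Cu. E°cell = +1.14 V, n = 1.
log K = nE°cell / 0.0592 = (1)(+1.14) / 0.0592 = 19.3.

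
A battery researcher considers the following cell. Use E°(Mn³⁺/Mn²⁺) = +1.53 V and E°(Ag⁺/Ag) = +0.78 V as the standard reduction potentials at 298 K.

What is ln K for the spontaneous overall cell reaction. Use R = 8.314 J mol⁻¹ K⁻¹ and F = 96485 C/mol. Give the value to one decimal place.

Cathode: Mn³⁺/Mn²⁺; anode: Ag⁺/Ag. E°cell = (+1.53) − (+0.78) = +0.75 V, with n = 1.
ΔG° = −nFE° = −RT ln K, so ln K = nFE°/(RT) = (1)(96485)(+0.75) / ((8.314)(298)) = 29.208.

29.2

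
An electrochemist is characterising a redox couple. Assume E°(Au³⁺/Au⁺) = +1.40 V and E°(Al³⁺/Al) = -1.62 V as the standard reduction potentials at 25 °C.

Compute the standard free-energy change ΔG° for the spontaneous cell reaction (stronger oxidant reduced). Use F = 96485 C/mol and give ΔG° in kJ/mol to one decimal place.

Au³⁺/Au⁺ (E° = +1.40 V) is the cathode; Al³⁺/Al (E° = -1.62 V) is the anode, so E°cell = +3.02 V.
Balancing electrons gives n = 6 (lcm of 2 and 3).
ΔG° = −nFE° = −(6)(96485)(+3.02) = -1,748,308 J = -1748.3 kJ/mol.

-1748.3 kJ/mol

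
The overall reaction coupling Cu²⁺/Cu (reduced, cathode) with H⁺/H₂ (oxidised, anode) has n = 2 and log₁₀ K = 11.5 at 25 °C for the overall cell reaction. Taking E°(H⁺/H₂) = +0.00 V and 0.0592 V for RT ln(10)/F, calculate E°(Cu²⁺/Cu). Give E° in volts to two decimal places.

E°cell = (0.0592/n)·log K = (0.0592/2)(11.5) = +0.340 V.
Since Cu²⁺/Cu is the cathode and H⁺/H₂ the anode, E°cell = E°(Cu²⁺/Cu) − E°(H⁺/H₂).
So E°(Cu²⁺/Cu) = E°cell + E°(H⁺/H₂) = +0.340 + (+0.00) = +0.34 V.

+0.34 V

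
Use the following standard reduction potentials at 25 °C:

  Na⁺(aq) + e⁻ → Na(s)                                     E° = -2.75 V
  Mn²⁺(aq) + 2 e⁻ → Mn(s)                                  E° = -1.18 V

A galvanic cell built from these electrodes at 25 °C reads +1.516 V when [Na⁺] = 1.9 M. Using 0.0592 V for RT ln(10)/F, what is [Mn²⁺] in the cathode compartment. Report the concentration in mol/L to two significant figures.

0.054 M

Mn²⁺/Mn is the cathode, Na⁺/Na the anode: E°cell = +1.57 V, n = 2.
Overall reaction: Mn²⁺(aq) + 2 Na(s) → Mn(s) + 2 Na⁺(aq); Q = [Na⁺]^2/[Mn²⁺]^1.
From E = E° − (0.0592/n) log Q: log Q = (E° − E)·n/0.0592 = (+1.57 − (+1.516))·2/0.0592 = 1.8243.
So 1·log[Mn²⁺] = 2·log(1.9) − log Q = 0.5575 − (1.8243) = -1.2668; [Mn²⁺] = 10^(-1.2668) ≈ 0.054 M.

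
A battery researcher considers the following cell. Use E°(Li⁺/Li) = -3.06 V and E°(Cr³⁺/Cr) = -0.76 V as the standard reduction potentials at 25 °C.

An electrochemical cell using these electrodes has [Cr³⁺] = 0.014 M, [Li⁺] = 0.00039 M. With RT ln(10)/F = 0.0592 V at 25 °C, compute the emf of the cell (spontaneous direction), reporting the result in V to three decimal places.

Cr³⁺/Cr is the cathode (higher E°), Li⁺/Li the anode: E°cell = -0.76 − (-3.06) = +2.30 V, n = 3.
Overall: Cr³⁺(aq) + 3 Li(s) → Cr(s) + 3 Li⁺(aq)
Q = [Li⁺]^3 / ([Cr³⁺]); log Q = -8.373.
E = E° − (0.0592/n) log Q = +2.30 − (0.0592/3)(-8.373) = +2.465 V.

+2.465 V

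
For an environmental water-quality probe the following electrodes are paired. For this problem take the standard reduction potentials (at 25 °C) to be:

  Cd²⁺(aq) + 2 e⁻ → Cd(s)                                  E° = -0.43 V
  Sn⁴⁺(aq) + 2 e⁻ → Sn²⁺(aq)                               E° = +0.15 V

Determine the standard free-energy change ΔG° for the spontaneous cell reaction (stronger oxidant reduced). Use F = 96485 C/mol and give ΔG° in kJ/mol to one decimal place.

-111.9 kJ/mol

Sn⁴⁺/Sn²⁺ (E° = +0.15 V) is the cathode; Cd²⁺/Cd (E° = -0.43 V) is the anode, so E°cell = +0.58 V.
Balancing electrons gives n = 2 (lcm of 2 and 2).
ΔG° = −nFE° = −(2)(96485)(+0.58) = -111,923 J = -111.9 kJ/mol.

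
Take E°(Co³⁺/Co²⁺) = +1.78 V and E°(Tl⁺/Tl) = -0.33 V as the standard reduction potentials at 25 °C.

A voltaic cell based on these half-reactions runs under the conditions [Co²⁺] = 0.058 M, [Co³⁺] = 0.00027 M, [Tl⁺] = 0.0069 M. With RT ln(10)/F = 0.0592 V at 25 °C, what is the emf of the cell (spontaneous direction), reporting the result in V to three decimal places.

+2.100 V

Co³⁺/Co²⁺ is the cathode (higher E°), Tl⁺/Tl the anode: E°cell = +1.78 − (-0.33) = +2.11 V, n = 1.
Overall: Co³⁺(aq) + Tl(s) → Co²⁺(aq) + Tl⁺(aq)
Q = [Co²⁺]·[Tl⁺] / ([Co³⁺]); log Q = 0.171.
E = E° − (0.0592/n) log Q = +2.11 − (0.0592/1)(0.171) = +2.100 V.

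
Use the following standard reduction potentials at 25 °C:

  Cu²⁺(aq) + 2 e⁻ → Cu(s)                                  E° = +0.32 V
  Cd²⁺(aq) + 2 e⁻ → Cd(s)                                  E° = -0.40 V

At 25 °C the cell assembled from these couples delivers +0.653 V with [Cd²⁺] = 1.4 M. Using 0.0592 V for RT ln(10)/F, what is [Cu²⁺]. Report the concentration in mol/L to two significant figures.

Cu²⁺/Cu is the cathode, Cd²⁺/Cd the anode: E°cell = +0.72 V, n = 2.
Overall reaction: Cu²⁺(aq) + Cd(s) → Cu(s) + Cd²⁺(aq); Q = [Cd²⁺]^1/[Cu²⁺]^1.
From E = E° − (0.0592/n) log Q: log Q = (E° − E)·n/0.0592 = (+0.72 − (+0.653))·2/0.0592 = 2.2635.
So 1·log[Cu²⁺] = 1·log(1.4) − log Q = 0.1461 − (2.2635) = -2.1174; [Cu²⁺] = 10^(-2.1174) ≈ 0.0076 M.

0.0076 M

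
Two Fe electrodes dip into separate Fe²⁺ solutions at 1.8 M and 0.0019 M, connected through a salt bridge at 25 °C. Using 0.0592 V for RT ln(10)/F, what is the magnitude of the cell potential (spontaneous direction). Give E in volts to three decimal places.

For a concentration cell E°cell = 0. The 1.8 M side is the cathode (reduction is favoured where [Fe²⁺] is higher).
With n = 2, E = −(0.0592/2) log([Fe²⁺]ₐₙ/[Fe²⁺]꜀ₐₜ) = −(0.0592/2) log(0.0019/1.8) = −(0.0592/2)(-2.977) = +0.088 V.

+0.088 V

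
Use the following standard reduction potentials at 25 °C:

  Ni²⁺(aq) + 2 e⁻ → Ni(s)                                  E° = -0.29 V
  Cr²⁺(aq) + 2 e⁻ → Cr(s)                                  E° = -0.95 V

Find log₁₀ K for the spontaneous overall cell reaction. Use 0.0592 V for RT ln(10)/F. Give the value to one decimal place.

22.3

Cathode: Ni²⁺/Ni; anode: Cr²⁺/Cr. E°cell = +0.66 V, n = 2.
log K = nE°cell / 0.0592 = (2)(+0.66) / 0.0592 = 22.3.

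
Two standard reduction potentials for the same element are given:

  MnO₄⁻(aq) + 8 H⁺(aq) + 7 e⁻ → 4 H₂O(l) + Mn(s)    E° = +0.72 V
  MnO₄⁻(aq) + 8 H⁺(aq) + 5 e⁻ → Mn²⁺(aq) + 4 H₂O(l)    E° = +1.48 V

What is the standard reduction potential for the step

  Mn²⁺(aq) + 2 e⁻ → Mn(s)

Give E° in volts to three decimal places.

-1.180 V

Sequential free energies add, so n₃E°₃ = n₁E°₁ + n₂E°₂.
With n₃ = 7, and the known step contributing 5×(+1.48) V, the unknown satisfies 2·E° = 7×(+0.72) − 5×(+1.48) = -2.360.
E° = -2.360 / 2 = -1.180 V.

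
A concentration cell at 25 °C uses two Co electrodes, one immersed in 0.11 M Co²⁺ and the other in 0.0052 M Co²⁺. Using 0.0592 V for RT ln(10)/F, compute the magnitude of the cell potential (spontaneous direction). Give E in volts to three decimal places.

For a concentration cell E°cell = 0. The 0.11 M side is the cathode (reduction is favoured where [Co²⁺] is higher).
With n = 2, E = −(0.0592/2) log([Co²⁺]ₐₙ/[Co²⁺]꜀ₐₜ) = −(0.0592/2) log(0.0052/0.11) = −(0.0592/2)(-1.325) = +0.039 V.

+0.039 V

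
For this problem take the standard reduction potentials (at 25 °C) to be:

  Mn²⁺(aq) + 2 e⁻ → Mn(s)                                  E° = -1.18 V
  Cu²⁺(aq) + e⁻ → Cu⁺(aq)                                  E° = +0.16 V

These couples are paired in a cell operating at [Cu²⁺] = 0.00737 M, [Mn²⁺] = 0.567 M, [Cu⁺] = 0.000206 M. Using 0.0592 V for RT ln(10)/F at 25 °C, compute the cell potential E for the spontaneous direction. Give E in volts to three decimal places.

+1.439 V

Cu²⁺/Cu⁺ is the cathode (higher E°), Mn²⁺/Mn the anode: E°cell = +0.16 − (-1.18) = +1.34 V, n = 2.
Overall: 2 Cu²⁺(aq) + Mn(s) → 2 Cu⁺(aq) + Mn²⁺(aq)
Q = [Cu⁺]^2·[Mn²⁺] / ([Cu²⁺]^2); log Q = -3.354.
E = E° − (0.0592/n) log Q = +1.34 − (0.0592/2)(-3.354) = +1.439 V.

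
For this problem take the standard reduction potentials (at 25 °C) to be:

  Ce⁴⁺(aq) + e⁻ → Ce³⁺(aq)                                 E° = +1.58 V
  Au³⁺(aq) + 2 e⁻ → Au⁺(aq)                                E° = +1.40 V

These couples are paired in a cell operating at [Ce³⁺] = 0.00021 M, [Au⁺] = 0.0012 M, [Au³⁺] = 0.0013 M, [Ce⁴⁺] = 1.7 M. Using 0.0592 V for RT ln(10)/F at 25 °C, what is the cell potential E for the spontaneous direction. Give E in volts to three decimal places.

+0.410 V

Ce⁴⁺/Ce³⁺ is the cathode (higher E°), Au³⁺/Au⁺ the anode: E°cell = +1.58 − (+1.40) = +0.18 V, n = 2.
Overall: 2 Ce⁴⁺(aq) + Au⁺(aq) → 2 Ce³⁺(aq) + Au³⁺(aq)
Q = [Ce³⁺]^2·[Au³⁺] / ([Ce⁴⁺]^2·[Au⁺]); log Q = -7.782.
E = E° − (0.0592/n) log Q = +0.18 − (0.0592/2)(-7.782) = +0.410 V.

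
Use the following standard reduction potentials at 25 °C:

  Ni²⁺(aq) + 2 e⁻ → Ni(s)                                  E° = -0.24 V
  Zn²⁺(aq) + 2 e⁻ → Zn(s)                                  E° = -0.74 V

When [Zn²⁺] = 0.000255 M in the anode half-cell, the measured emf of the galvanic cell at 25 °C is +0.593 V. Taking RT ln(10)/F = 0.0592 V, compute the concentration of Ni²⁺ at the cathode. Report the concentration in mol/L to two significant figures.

Ni²⁺/Ni is the cathode, Zn²⁺/Zn the anode: E°cell = +0.50 V, n = 2.
Overall reaction: Ni²⁺(aq) + Zn(s) → Ni(s) + Zn²⁺(aq); Q = [Zn²⁺]^1/[Ni²⁺]^1.
From E = E° − (0.0592/n) log Q: log Q = (E° − E)·n/0.0592 = (+0.50 − (+0.593))·2/0.0592 = -3.1419.
So 1·log[Ni²⁺] = 1·log(0.000255) − log Q = -3.5935 − (-3.1419) = -0.4516; [Ni²⁺] = 10^(-0.4516) ≈ 0.35 M.

0.35 M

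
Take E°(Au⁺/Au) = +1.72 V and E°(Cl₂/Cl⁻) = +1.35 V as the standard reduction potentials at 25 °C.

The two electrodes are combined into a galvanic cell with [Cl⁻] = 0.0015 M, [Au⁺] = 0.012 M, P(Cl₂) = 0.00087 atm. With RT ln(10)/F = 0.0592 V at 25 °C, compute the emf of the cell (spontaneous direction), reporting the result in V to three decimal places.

+0.180 V

Au⁺/Au is the cathode (higher E°), Cl₂/Cl⁻ the anode: E°cell = +1.72 − (+1.35) = +0.37 V, n = 2.
Overall: 2 Au⁺(aq) + 2 Cl⁻(aq) → 2 Au(s) + Cl₂(g)
Q = P(Cl₂) / ([Au⁺]^2·[Cl⁻]^2); log Q = 6.429.
E = E° − (0.0592/n) log Q = +0.37 − (0.0592/2)(6.429) = +0.180 V.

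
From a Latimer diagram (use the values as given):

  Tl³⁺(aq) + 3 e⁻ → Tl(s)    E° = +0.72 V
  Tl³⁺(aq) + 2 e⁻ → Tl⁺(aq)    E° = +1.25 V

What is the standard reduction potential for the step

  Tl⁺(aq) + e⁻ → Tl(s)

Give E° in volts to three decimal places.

Sequential free energies add, so n₃E°₃ = n₁E°₁ + n₂E°₂.
With n₃ = 3, and the known step contributing 2×(+1.25) V, the unknown satisfies 1·E° = 3×(+0.72) − 2×(+1.25) = -0.340.
E° = -0.340 / 1 = -0.340 V.

-0.340 V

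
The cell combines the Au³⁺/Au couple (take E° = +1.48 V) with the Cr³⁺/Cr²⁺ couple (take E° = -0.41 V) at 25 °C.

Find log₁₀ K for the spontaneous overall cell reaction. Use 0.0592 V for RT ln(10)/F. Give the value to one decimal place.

95.8

Cathode: Au³⁺/Au; anode: Cr³⁺/Cr²⁺. E°cell = +1.89 V, n = 3.
log K = nE°cell / 0.0592 = (3)(+1.89) / 0.0592 = 95.8.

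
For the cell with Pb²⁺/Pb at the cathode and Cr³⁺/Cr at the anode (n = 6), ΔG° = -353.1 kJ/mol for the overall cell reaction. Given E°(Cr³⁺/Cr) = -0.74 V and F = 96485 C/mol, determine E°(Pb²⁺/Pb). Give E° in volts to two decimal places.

-0.13 V

E°cell = −ΔG°/(nF) = −(-353.1×10³)/((6)(96485)) = +0.610 V.
Since Pb²⁺/Pb is the cathode and Cr³⁺/Cr the anode, E°cell = E°(Pb²⁺/Pb) − E°(Cr³⁺/Cr).
So E°(Pb²⁺/Pb) = E°cell + E°(Cr³⁺/Cr) = +0.610 + (-0.74) = -0.13 V.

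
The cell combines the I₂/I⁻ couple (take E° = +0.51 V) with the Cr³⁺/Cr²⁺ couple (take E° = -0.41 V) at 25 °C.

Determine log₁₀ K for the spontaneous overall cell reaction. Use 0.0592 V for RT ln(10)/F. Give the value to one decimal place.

31.1

Cathode: I₂/I⁻; anode: Cr³⁺/Cr²⁺. E°cell = +0.92 V, n = 2.
log K = nE°cell / 0.0592 = (2)(+0.92) / 0.0592 = 31.1.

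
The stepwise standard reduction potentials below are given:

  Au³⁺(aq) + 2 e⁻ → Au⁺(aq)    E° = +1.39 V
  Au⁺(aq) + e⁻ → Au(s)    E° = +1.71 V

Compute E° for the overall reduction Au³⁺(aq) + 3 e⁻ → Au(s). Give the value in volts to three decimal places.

Since ΔG° = −nFE° is additive over sequential reductions, n₃E°₃ = n₁E°₁ + n₂E°₂.
E°₃ = (2×+1.39 + 1×+1.71) / 3 = (+4.490) / 3 = +1.497 V.

+1.497 V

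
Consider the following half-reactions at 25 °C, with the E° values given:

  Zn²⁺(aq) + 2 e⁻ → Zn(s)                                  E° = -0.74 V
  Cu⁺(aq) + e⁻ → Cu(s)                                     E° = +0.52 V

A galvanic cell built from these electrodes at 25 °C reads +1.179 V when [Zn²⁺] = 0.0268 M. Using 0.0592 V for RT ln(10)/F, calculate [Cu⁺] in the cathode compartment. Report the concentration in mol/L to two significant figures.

Cu⁺/Cu is the cathode, Zn²⁺/Zn the anode: E°cell = +1.26 V, n = 2.
Overall reaction: 2 Cu⁺(aq) + Zn(s) → 2 Cu(s) + Zn²⁺(aq); Q = [Zn²⁺]^1/[Cu⁺]^2.
From E = E° − (0.0592/n) log Q: log Q = (E° − E)·n/0.0592 = (+1.26 − (+1.179))·2/0.0592 = 2.7365.
So 2·log[Cu⁺] = 1·log(0.0268) − log Q = -1.5719 − (2.7365) = -4.3084; log[Cu⁺] = -4.3084 / 2 = -2.1542; [Cu⁺] = 10^(-2.1542) ≈ 0.0070 M.

0.0070 M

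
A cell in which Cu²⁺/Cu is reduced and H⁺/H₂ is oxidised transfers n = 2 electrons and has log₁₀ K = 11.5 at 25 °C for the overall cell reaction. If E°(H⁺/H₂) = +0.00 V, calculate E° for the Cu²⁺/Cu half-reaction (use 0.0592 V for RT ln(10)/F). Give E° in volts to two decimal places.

E°cell = (0.0592/n)·log K = (0.0592/2)(11.5) = +0.340 V.
Since Cu²⁺/Cu is the cathode and H⁺/H₂ the anode, E°cell = E°(Cu²⁺/Cu) − E°(H⁺/H₂).
So E°(Cu²⁺/Cu) = E°cell + E°(H⁺/H₂) = +0.340 + (+0.00) = +0.34 V.

+0.34 V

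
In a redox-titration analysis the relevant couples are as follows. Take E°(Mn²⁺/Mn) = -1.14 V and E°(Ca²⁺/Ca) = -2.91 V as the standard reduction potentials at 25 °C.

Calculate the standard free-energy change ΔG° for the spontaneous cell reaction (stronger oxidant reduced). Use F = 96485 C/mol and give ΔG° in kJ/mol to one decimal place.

-341.6 kJ/mol

Mn²⁺/Mn (E° = -1.14 V) is the cathode; Ca²⁺/Ca (E° = -2.91 V) is the anode, so E°cell = +1.77 V.
Balancing electrons gives n = 2 (lcm of 2 and 2).
ΔG° = −nFE° = −(2)(96485)(+1.77) = -341,557 J = -341.6 kJ/mol.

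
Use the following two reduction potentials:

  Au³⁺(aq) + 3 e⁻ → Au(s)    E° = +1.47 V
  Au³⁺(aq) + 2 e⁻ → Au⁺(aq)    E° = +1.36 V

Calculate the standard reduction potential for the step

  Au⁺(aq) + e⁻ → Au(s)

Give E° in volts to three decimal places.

Sequential free energies add, so n₃E°₃ = n₁E°₁ + n₂E°₂.
With n₃ = 3, and the known step contributing 2×(+1.36) V, the unknown satisfies 1·E° = 3×(+1.47) − 2×(+1.36) = +1.690.
E° = +1.690 / 1 = +1.690 V.

+1.690 V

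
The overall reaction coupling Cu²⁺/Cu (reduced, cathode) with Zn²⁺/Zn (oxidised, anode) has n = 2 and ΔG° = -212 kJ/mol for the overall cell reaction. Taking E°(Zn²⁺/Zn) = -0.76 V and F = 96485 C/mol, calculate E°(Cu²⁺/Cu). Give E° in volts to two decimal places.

E°cell = −ΔG°/(nF) = −(-212×10³)/((2)(96485)) = +1.099 V.
Since Cu²⁺/Cu is the cathode and Zn²⁺/Zn the anode, E°cell = E°(Cu²⁺/Cu) − E°(Zn²⁺/Zn).
So E°(Cu²⁺/Cu) = E°cell + E°(Zn²⁺/Zn) = +1.099 + (-0.76) = +0.34 V.

+0.34 V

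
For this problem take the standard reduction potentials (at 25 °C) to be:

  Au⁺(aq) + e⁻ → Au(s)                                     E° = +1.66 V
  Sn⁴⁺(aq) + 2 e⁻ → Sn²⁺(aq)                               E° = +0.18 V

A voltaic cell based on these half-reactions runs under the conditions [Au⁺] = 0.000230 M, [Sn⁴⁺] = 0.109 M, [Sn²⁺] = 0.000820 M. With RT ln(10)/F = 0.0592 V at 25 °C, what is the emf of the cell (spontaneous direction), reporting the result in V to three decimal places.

Au⁺/Au is the cathode (higher E°), Sn⁴⁺/Sn²⁺ the anode: E°cell = +1.66 − (+0.18) = +1.48 V, n = 2.
Overall: 2 Au⁺(aq) + Sn²⁺(aq) → 2 Au(s) + Sn⁴⁺(aq)
Q = [Sn⁴⁺] / ([Au⁺]^2·[Sn²⁺]); log Q = 9.400.
E = E° − (0.0592/n) log Q = +1.48 − (0.0592/2)(9.400) = +1.202 V.

+1.202 V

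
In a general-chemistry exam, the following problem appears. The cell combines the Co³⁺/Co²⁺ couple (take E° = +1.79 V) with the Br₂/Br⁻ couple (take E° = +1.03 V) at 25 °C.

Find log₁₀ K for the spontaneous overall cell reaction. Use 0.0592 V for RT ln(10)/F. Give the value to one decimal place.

25.7

Cathode: Co³⁺/Co²⁺; anode: Br₂/Br⁻. E°cell = +0.76 V, n = 2.
log K = nE°cell / 0.0592 = (2)(+0.76) / 0.0592 = 25.7.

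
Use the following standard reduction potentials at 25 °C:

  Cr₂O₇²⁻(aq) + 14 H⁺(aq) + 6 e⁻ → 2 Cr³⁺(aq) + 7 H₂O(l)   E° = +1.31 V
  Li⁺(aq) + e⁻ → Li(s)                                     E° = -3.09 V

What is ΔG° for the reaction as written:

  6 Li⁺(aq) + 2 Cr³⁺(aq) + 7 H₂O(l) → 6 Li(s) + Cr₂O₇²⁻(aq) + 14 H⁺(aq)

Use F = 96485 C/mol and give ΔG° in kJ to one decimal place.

As written, Li⁺/Li is reduced (cathode) and Cr₂O₇²⁻/Cr³⁺ is oxidised (anode), so E°cell = (-3.09) − (+1.31) = -4.40 V.
Balancing electrons gives n = 6.
ΔG° = −nFE° = −(6)(96485)(-4.40) = 2,547,204 J = +2547.2 kJ.

+2547.2 kJ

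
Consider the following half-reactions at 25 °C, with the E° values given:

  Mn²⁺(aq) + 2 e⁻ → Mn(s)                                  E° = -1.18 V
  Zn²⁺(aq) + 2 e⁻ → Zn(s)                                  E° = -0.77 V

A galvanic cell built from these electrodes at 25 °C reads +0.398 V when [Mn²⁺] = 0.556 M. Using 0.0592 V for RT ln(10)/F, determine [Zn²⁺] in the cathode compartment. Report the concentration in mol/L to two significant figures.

Zn²⁺/Zn is the cathode, Mn²⁺/Mn the anode: E°cell = +0.41 V, n = 2.
Overall reaction: Zn²⁺(aq) + Mn(s) → Zn(s) + Mn²⁺(aq); Q = [Mn²⁺]^1/[Zn²⁺]^1.
From E = E° − (0.0592/n) log Q: log Q = (E° − E)·n/0.0592 = (+0.41 − (+0.398))·2/0.0592 = 0.4054.
So 1·log[Zn²⁺] = 1·log(0.556) − log Q = -0.2549 − (0.4054) = -0.6603; [Zn²⁺] = 10^(-0.6603) ≈ 0.22 M.

0.22 M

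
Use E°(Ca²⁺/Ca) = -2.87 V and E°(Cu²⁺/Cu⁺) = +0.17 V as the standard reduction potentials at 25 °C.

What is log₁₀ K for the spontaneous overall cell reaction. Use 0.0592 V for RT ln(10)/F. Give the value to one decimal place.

Cathode: Cu²⁺/Cu⁺; anode: Ca²⁺/Ca. E°cell = +3.04 V, n = 2.
log K = nE°cell / 0.0592 = (2)(+3.04) / 0.0592 = 102.7.

102.7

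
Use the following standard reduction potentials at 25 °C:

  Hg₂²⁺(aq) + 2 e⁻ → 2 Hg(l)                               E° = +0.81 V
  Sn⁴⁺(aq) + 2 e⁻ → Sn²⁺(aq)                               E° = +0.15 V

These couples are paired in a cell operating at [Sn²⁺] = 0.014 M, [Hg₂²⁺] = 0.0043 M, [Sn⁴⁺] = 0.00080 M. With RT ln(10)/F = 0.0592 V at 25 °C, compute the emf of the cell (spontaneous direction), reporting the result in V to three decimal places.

Hg₂²⁺/Hg is the cathode (higher E°), Sn⁴⁺/Sn²⁺ the anode: E°cell = +0.81 − (+0.15) = +0.66 V, n = 2.
Overall: Hg₂²⁺(aq) + Sn²⁺(aq) → 2 Hg(l) + Sn⁴⁺(aq)
Q = [Sn⁴⁺] / ([Hg₂²⁺]·[Sn²⁺]); log Q = 1.123.
E = E° − (0.0592/n) log Q = +0.66 − (0.0592/2)(1.123) = +0.627 V.

+0.627 V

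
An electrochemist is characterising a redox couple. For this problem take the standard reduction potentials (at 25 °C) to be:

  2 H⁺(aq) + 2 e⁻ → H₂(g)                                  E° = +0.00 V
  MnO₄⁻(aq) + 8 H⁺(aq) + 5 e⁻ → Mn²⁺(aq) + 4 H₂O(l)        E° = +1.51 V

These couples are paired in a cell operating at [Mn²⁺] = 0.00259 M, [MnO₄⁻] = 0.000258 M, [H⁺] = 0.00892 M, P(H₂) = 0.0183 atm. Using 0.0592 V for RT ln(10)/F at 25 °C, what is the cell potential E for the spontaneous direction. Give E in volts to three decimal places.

+1.374 V

MnO₄⁻/Mn²⁺ is the cathode (higher E°), H⁺/H₂ the anode: E°cell = +1.51 − (+0.00) = +1.51 V, n = 10.
Overall: 2 MnO₄⁻(aq) + 6 H⁺(aq) + 5 H₂(g) → 2 Mn²⁺(aq) + 8 H₂O(l)
Q = [Mn²⁺]^2 / ([MnO₄⁻]^2·[H⁺]^6·P(H₂)^5); log Q = 22.989.
E = E° − (0.0592/n) log Q = +1.51 − (0.0592/10)(22.989) = +1.374 V.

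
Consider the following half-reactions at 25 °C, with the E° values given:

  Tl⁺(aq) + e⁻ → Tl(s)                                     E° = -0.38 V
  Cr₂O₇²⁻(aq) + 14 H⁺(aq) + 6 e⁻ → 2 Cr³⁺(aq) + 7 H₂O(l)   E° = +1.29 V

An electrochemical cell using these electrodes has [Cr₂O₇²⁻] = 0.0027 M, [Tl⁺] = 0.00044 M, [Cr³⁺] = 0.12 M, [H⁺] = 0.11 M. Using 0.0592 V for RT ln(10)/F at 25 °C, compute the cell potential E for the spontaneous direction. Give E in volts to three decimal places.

Cr₂O₇²⁻/Cr³⁺ is the cathode (higher E°), Tl⁺/Tl the anode: E°cell = +1.29 − (-0.38) = +1.67 V, n = 6.
Overall: Cr₂O₇²⁻(aq) + 14 H⁺(aq) + 6 Tl(s) → 2 Cr³⁺(aq) + 7 H₂O(l) + 6 Tl⁺(aq)
Q = [Cr³⁺]^2·[Tl⁺]^6 / ([Cr₂O₇²⁻]·[H⁺]^14); log Q = -5.992.
E = E° − (0.0592/n) log Q = +1.67 − (0.0592/6)(-5.992) = +1.729 V.

+1.729 V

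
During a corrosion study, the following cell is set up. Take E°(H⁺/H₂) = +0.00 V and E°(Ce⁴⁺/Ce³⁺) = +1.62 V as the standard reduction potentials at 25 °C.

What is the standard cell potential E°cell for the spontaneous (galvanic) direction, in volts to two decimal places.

+1.62 V

The Ce⁴⁺/Ce³⁺ couple has the higher reduction potential, so it is the cathode; H⁺/H₂ is oxidised at the anode.
E°cell = E°(cathode) − E°(anode) = (+1.62) − (+0.00) = +1.62 V.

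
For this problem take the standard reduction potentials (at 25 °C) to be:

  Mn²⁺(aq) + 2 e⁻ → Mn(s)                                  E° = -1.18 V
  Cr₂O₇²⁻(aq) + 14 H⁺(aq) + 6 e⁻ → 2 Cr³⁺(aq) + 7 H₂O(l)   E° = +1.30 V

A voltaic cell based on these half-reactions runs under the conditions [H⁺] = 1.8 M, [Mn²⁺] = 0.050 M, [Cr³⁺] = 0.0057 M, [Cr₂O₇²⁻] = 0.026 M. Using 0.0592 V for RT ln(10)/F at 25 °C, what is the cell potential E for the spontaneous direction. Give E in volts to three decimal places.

Cr₂O₇²⁻/Cr³⁺ is the cathode (higher E°), Mn²⁺/Mn the anode: E°cell = +1.30 − (-1.18) = +2.48 V, n = 6.
Overall: Cr₂O₇²⁻(aq) + 14 H⁺(aq) + 3 Mn(s) → 2 Cr³⁺(aq) + 7 H₂O(l) + 3 Mn²⁺(aq)
Q = [Cr³⁺]^2·[Mn²⁺]^3 / ([Cr₂O₇²⁻]·[H⁺]^14); log Q = -10.380.
E = E° − (0.0592/n) log Q = +2.48 − (0.0592/6)(-10.380) = +2.582 V.

+2.582 V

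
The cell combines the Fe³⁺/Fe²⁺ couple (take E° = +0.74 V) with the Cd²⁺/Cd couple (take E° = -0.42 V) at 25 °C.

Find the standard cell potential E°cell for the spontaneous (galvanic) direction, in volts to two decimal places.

+1.16 V

The Fe³⁺/Fe²⁺ couple has the higher reduction potential, so it is the cathode; Cd²⁺/Cd is oxidised at the anode.
E°cell = E°(cathode) − E°(anode) = (+0.74) − (-0.42) = +1.16 V.
Since E°cell > 0, the reaction is spontaneous under standard conditions.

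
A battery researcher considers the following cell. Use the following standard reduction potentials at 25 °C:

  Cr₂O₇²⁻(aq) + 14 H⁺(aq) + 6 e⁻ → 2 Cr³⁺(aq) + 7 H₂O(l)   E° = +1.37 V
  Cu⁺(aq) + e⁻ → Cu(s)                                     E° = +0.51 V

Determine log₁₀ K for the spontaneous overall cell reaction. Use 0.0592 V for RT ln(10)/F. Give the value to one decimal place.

87.2

Cathode: Cr₂O₇²⁻/Cr³⁺; anode: Cu⁺/Cu. E°cell = +0.86 V, n = 6.
log K = nE°cell / 0.0592 = (6)(+0.86) / 0.0592 = 87.2.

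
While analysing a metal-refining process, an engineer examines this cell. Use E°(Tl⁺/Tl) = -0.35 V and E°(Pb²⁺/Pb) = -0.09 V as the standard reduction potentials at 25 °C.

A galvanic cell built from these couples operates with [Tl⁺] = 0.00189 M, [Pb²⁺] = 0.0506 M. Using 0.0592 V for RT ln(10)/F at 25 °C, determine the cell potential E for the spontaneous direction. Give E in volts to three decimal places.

Pb²⁺/Pb is the cathode (higher E°), Tl⁺/Tl the anode: E°cell = -0.09 − (-0.35) = +0.26 V, n = 2.
Overall: Pb²⁺(aq) + 2 Tl(s) → Pb(s) + 2 Tl⁺(aq)
Q = [Tl⁺]^2 / ([Pb²⁺]); log Q = -4.151.
E = E° − (0.0592/n) log Q = +0.26 − (0.0592/2)(-4.151) = +0.383 V.

+0.383 V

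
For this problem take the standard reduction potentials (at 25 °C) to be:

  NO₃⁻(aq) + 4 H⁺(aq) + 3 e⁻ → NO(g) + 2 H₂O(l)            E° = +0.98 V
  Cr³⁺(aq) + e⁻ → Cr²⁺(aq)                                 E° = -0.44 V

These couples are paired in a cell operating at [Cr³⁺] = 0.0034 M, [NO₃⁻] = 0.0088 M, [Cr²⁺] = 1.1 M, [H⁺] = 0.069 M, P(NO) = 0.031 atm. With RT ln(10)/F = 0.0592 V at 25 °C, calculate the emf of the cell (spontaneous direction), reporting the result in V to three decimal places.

NO₃⁻/NO is the cathode (higher E°), Cr³⁺/Cr²⁺ the anode: E°cell = +0.98 − (-0.44) = +1.42 V, n = 3.
Overall: NO₃⁻(aq) + 4 H⁺(aq) + 3 Cr²⁺(aq) → NO(g) + 2 H₂O(l) + 3 Cr³⁺(aq)
Q = P(NO)·[Cr³⁺]^3 / ([NO₃⁻]·[H⁺]^4·[Cr²⁺]^3); log Q = -2.338.
E = E° − (0.0592/n) log Q = +1.42 − (0.0592/3)(-2.338) = +1.466 V.

+1.466 V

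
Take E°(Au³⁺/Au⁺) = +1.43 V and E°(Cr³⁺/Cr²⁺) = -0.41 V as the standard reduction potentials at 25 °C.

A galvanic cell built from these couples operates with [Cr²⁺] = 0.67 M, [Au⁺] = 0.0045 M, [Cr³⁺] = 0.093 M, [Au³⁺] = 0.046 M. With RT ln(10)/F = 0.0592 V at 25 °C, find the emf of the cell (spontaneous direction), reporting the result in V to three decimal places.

+1.921 V

Au³⁺/Au⁺ is the cathode (higher E°), Cr³⁺/Cr²⁺ the anode: E°cell = +1.43 − (-0.41) = +1.84 V, n = 2.
Overall: Au³⁺(aq) + 2 Cr²⁺(aq) → Au⁺(aq) + 2 Cr³⁺(aq)
Q = [Au⁺]·[Cr³⁺]^2 / ([Au³⁺]·[Cr²⁺]^2); log Q = -2.725.
E = E° − (0.0592/n) log Q = +1.84 − (0.0592/2)(-2.725) = +1.921 V.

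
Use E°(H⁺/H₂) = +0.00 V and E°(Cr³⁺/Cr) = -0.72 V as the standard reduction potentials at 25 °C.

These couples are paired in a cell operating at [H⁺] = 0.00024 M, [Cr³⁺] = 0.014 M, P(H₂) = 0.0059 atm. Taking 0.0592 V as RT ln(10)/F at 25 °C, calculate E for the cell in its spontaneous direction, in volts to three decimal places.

+0.608 V

H⁺/H₂ is the cathode (higher E°), Cr³⁺/Cr the anode: E°cell = +0.00 − (-0.72) = +0.72 V, n = 6.
Overall: 6 H⁺(aq) + 2 Cr(s) → 3 H₂(g) + 2 Cr³⁺(aq)
Q = P(H₂)^3·[Cr³⁺]^2 / ([H⁺]^6); log Q = 11.324.
E = E° − (0.0592/n) log Q = +0.72 − (0.0592/6)(11.324) = +0.608 V.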